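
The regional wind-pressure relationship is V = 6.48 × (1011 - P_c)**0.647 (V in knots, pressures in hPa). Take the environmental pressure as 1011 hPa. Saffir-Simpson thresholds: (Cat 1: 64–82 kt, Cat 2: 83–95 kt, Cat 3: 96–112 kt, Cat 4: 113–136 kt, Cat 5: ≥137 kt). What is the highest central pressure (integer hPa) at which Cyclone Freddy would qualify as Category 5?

899 hPa

Category 5 begins at V = 137 kt.
Required ΔP = (137/6.48)^(1/0.647) = 21.142^1.546 ≈ 111.72 hPa.
P_c ≤ 1011 − 111.72 = 899.28, so the highest integer P_c is 899 hPa.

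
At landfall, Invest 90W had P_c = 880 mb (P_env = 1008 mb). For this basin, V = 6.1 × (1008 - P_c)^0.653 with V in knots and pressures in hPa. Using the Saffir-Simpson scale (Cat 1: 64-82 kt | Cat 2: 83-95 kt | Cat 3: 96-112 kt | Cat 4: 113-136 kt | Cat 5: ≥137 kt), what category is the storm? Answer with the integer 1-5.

5

ΔP = 1008 − 880 = 128 mb.
V ≈ 6.1 × 128^0.653 = 6.1 × 23.77 ≈ 145 kt.
145 kt falls in the Category 5 band.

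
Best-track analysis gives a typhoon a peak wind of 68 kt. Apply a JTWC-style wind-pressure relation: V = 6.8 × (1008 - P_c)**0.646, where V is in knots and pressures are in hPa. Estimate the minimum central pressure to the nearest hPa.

ΔP = (V / 6.8)^(1/0.646) = (68/6.8)^1.548.
68/6.8 = 10.000; 10.000^1.548 ≈ 35.32 hPa.
P_c = 1008 − 35.32 = 972.68 ≈ 973 hPa.

973 hPa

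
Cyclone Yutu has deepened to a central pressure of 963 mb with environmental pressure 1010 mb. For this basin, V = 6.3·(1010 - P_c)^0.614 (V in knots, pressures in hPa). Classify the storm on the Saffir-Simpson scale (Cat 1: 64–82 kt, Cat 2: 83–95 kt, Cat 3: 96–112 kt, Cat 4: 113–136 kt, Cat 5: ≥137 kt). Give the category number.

1

ΔP = 1010 − 963 = 47 mb.
V ≈ 6.3 × 47^0.614 = 6.3 × 10.63 ≈ 67 kt.
67 kt falls in the Category 1 band.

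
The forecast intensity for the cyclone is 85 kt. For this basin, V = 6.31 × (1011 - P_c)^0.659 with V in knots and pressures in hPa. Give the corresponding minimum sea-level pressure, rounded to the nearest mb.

959 mb

ΔP = (V / 6.31)^(1/0.659) = (85/6.31)^1.517.
85/6.31 = 13.471; 13.471^1.517 ≈ 51.74 mb.
P_c = 1011 − 51.74 = 959.26 ≈ 959 mb.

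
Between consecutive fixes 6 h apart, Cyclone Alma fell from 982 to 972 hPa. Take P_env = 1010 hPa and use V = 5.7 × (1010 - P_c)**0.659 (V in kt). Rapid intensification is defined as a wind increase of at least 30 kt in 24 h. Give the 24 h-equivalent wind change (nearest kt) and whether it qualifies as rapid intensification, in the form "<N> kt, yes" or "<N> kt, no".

V₁: ΔP = 28, V ≈ 5.7 × 28^0.659 ≈ 51.23 kt.
V₂: ΔP = 38, V ≈ 5.7 × 38^0.659 ≈ 62.65 kt.
ΔV over 6 h = 11.42 kt → 24 h equivalent = 11.42 × 24/6 ≈ 45.68 kt.
46 kt ≥ 30 kt ⇒ rapid intensification.

46 kt, yes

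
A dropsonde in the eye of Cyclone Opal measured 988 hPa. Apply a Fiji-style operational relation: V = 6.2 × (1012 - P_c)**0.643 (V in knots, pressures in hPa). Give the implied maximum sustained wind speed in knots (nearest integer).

48 kt

ΔP = 1012 − 988 = 24 hPa.
24^0.643 ≈ 7.717.
V ≈ 6.2 × 7.717 ≈ 47.8 kt.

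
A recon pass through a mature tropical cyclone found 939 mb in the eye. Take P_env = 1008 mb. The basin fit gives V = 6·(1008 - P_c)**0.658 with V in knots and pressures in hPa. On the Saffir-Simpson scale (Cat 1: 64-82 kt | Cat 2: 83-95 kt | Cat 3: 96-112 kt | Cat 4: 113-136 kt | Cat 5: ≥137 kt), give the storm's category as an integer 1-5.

ΔP = 1008 − 939 = 69 mb.
V ≈ 6 × 69^0.658 = 6 × 16.22 ≈ 97 kt.
97 kt falls in the Category 3 band.

3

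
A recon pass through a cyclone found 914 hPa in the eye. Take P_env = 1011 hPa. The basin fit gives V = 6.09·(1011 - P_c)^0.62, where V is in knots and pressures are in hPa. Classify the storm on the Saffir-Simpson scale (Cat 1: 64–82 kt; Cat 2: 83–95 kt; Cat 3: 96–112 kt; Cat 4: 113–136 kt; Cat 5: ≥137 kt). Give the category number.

ΔP = 1011 − 914 = 97 hPa.
V ≈ 6.09 × 97^0.62 = 6.09 × 17.05 ≈ 104 kt.
104 kt falls in the Category 3 band.

3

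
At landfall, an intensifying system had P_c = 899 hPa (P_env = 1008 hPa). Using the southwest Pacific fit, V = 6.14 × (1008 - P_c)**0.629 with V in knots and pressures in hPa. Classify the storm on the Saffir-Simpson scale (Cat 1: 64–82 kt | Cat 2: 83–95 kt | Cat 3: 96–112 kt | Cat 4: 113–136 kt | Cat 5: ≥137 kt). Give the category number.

ΔP = 1008 − 899 = 109 hPa.
V ≈ 6.14 × 109^0.629 = 6.14 × 19.12 ≈ 117 kt.
117 kt falls in the Category 4 band.

4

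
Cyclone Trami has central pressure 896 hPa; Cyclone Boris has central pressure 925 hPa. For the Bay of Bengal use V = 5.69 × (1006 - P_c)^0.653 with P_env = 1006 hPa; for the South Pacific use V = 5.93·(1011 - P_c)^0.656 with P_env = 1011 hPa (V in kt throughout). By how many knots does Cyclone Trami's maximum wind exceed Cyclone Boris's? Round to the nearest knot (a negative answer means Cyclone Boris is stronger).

12 kt

Cyclone Trami: ΔP = 110; V ≈ 5.69 × 110^0.653 ≈ 122.50 kt.
Cyclone Boris: ΔP = 86; V ≈ 5.93 × 86^0.656 ≈ 110.18 kt.
Difference ≈ 122.50 − 110.18 = 12.32 → 12 kt.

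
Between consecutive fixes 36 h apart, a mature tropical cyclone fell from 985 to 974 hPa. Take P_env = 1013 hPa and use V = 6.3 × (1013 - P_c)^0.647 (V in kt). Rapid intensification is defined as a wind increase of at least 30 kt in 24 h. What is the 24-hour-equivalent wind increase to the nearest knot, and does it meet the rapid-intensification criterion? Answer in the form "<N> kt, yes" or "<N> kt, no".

V₁: ΔP = 28, V ≈ 6.3 × 28^0.647 ≈ 54.41 kt.
V₂: ΔP = 39, V ≈ 6.3 × 39^0.647 ≈ 67.42 kt.
ΔV over 36 h = 13.01 kt → 24 h equivalent = 13.01 × 24/36 ≈ 8.67 kt.
9 kt < 30 kt ⇒ not rapid intensification.

9 kt, no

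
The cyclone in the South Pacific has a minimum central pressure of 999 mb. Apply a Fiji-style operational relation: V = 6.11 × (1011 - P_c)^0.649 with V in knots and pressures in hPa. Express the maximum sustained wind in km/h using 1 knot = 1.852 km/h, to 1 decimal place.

56.8 km/h

ΔP = 1011 − 999 = 12 mb.
V ≈ 6.11 × 12^0.649 = 6.11 × 5.016 ≈ 30.650 kt.
30.650 × 1.852 ≈ 56.76 km/h → 56.8 km/h.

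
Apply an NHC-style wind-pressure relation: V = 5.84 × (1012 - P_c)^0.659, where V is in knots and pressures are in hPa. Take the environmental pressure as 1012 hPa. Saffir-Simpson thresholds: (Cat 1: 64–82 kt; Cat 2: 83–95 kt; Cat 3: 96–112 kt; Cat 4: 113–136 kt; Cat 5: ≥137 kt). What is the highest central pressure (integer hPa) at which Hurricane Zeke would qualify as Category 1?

Category 1 begins at V = 64 kt.
Required ΔP = (64/5.84)^(1/0.659) = 10.959^1.517 ≈ 37.83 hPa.
P_c ≤ 1012 − 37.83 = 974.17, so the highest integer P_c is 974 hPa.

974 hPa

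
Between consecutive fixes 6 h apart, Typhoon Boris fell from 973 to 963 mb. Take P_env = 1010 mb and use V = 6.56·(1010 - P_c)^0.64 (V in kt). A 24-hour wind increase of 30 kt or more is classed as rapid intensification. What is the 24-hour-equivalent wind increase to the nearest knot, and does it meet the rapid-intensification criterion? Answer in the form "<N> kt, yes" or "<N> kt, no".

44 kt, yes

V₁: ΔP = 37, V ≈ 6.56 × 37^0.64 ≈ 66.15 kt.
V₂: ΔP = 47, V ≈ 6.56 × 47^0.64 ≈ 77.10 kt.
ΔV over 6 h = 10.95 kt → 24 h equivalent = 10.95 × 24/6 ≈ 43.80 kt.
44 kt ≥ 30 kt ⇒ rapid intensification.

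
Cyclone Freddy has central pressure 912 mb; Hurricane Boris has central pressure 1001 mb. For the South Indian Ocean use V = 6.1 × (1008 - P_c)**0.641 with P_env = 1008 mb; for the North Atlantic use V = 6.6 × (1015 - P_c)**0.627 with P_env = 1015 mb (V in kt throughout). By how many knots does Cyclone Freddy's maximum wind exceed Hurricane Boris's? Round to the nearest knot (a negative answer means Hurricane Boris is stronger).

79 kt

Cyclone Freddy: ΔP = 96; V ≈ 6.1 × 96^0.641 ≈ 113.75 kt.
Hurricane Boris: ΔP = 14; V ≈ 6.6 × 14^0.627 ≈ 34.53 kt.
Difference ≈ 113.75 − 34.53 = 79.22 → 79 kt.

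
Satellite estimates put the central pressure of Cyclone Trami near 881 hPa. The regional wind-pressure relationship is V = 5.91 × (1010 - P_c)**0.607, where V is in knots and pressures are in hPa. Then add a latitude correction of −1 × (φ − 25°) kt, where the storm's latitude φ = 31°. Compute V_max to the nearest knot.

ΔP = 1010 − 881 = 129 hPa.
129^0.607 ≈ 19.104.
V ≈ 5.91 × 19.104 ≈ 112.9 kt.
Latitude correction: −1 × (31 − 25) = -6 kt.
Corrected V ≈ 106.9 kt → 107 kt.

107 kt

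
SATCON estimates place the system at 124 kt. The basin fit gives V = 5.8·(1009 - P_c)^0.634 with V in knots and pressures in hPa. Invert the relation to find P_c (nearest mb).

ΔP = (V / 5.8)^(1/0.634) = (124/5.8)^1.577.
124/5.8 = 21.379; 21.379^1.577 ≈ 125.25 mb.
P_c = 1009 − 125.25 = 883.75 ≈ 884 mb.

884 mb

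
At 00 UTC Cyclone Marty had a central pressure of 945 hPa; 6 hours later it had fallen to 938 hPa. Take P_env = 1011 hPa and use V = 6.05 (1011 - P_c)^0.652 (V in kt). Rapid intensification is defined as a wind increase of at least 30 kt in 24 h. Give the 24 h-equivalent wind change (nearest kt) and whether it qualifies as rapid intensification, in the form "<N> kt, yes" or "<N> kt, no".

V₁: ΔP = 66, V ≈ 6.05 × 66^0.652 ≈ 92.92 kt.
V₂: ΔP = 73, V ≈ 6.05 × 73^0.652 ≈ 99.23 kt.
ΔV over 6 h = 6.31 kt → 24 h equivalent = 6.31 × 24/6 ≈ 25.24 kt.
25 kt < 30 kt ⇒ not rapid intensification.

25 kt, no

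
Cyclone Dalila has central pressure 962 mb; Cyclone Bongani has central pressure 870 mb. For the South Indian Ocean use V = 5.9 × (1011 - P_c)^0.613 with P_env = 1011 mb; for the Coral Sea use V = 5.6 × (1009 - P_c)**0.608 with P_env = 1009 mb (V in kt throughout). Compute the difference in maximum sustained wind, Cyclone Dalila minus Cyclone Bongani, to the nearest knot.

-48 kt

Cyclone Dalila: ΔP = 49; V ≈ 5.9 × 49^0.613 ≈ 64.11 kt.
Cyclone Bongani: ΔP = 139; V ≈ 5.6 × 139^0.608 ≈ 112.50 kt.
Difference ≈ 64.11 − 112.50 = -48.39 → -48 kt.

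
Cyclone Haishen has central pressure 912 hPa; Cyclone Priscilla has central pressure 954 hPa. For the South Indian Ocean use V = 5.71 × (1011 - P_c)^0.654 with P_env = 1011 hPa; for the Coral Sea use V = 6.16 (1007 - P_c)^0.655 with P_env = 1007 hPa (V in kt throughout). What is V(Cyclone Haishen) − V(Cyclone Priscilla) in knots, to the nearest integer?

Cyclone Haishen: ΔP = 99; V ≈ 5.71 × 99^0.654 ≈ 115.29 kt.
Cyclone Priscilla: ΔP = 53; V ≈ 6.16 × 53^0.655 ≈ 82.98 kt.
Difference ≈ 115.29 − 82.98 = 32.31 → 32 kt.

32 kt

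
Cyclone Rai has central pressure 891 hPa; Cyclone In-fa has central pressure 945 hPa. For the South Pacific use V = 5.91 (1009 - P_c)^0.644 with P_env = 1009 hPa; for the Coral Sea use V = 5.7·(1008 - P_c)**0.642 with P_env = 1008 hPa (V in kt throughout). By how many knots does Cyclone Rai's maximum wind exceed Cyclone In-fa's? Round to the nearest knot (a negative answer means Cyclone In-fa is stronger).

46 kt

Cyclone Rai: ΔP = 118; V ≈ 5.91 × 118^0.644 ≈ 127.61 kt.
Cyclone In-fa: ΔP = 63; V ≈ 5.7 × 63^0.642 ≈ 81.48 kt.
Difference ≈ 127.61 − 81.48 = 46.13 → 46 kt.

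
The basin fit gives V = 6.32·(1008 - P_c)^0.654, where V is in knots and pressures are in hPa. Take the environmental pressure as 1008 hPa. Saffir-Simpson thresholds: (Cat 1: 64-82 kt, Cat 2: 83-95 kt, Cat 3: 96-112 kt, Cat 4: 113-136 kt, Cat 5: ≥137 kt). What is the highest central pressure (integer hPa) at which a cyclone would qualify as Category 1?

Category 1 begins at V = 64 kt.
Required ΔP = (64/6.32)^(1/0.654) = 10.127^1.529 ≈ 34.47 hPa.
P_c ≤ 1008 − 34.47 = 973.53, so the highest integer P_c is 973 hPa.

973 hPa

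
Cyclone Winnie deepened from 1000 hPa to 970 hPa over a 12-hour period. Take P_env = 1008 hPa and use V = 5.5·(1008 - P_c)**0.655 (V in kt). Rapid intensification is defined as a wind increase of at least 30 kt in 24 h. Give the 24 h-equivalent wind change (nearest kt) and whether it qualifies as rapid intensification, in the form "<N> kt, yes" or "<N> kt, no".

76 kt, yes

V₁: ΔP = 8, V ≈ 5.5 × 8^0.655 ≈ 21.47 kt.
V₂: ΔP = 38, V ≈ 5.5 × 38^0.655 ≈ 59.58 kt.
ΔV over 12 h = 38.11 kt → 24 h equivalent = 38.11 × 24/12 ≈ 76.22 kt.
76 kt ≥ 30 kt ⇒ rapid intensification.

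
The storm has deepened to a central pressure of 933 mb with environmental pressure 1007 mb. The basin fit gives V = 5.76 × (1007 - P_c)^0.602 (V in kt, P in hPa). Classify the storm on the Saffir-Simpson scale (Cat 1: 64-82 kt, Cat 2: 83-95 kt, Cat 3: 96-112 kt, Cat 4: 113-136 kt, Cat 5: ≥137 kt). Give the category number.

ΔP = 1007 − 933 = 74 mb.
V ≈ 5.76 × 74^0.602 = 5.76 × 13.34 ≈ 77 kt.
77 kt falls in the Category 1 band.

1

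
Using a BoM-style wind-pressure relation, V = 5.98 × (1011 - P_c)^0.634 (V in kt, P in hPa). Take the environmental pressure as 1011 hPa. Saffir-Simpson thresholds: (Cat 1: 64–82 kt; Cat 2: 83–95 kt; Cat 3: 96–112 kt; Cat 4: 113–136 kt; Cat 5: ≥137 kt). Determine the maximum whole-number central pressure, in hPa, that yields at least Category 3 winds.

Category 3 begins at V = 96 kt.
Required ΔP = (96/5.98)^(1/0.634) = 16.054^1.577 ≈ 79.71 hPa.
P_c ≤ 1011 − 79.71 = 931.29, so the highest integer P_c is 931 hPa.

931 hPa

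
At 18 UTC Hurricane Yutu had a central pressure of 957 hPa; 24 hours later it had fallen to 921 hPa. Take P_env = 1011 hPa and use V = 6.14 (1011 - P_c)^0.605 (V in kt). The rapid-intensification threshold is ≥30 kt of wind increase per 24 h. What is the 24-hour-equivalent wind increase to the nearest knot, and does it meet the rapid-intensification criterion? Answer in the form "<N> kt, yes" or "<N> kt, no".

V₁: ΔP = 54, V ≈ 6.14 × 54^0.605 ≈ 68.59 kt.
V₂: ΔP = 90, V ≈ 6.14 × 90^0.605 ≈ 93.43 kt.
ΔV over 24 h = 24.84 kt → 24 h equivalent = 24.84 × 24/24 ≈ 24.84 kt.
25 kt < 30 kt ⇒ not rapid intensification.

25 kt, no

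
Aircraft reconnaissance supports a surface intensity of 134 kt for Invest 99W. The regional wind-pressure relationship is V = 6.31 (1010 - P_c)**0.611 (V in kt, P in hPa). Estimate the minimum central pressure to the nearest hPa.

ΔP = (V / 6.31)^(1/0.611) = (134/6.31)^1.637.
134/6.31 = 21.236; 21.236^1.637 ≈ 148.58 hPa.
P_c = 1010 − 148.58 = 861.42 ≈ 861 hPa.

861 hPa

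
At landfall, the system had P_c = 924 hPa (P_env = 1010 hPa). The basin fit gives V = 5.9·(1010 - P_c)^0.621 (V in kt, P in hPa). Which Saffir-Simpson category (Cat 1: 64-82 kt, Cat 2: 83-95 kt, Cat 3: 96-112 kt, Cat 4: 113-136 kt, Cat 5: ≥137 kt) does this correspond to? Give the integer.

2

ΔP = 1010 − 924 = 86 hPa.
V ≈ 5.9 × 86^0.621 = 5.9 × 15.90 ≈ 94 kt.
94 kt falls in the Category 2 band.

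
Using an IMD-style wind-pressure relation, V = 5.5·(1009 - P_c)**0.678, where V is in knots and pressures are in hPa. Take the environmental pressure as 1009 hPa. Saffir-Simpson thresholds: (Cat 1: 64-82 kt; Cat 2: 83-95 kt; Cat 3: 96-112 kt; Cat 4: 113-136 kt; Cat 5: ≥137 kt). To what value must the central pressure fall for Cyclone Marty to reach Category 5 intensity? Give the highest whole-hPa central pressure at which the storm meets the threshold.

894 hPa

Category 5 begins at V = 137 kt.
Required ΔP = (137/5.5)^(1/0.678) = 24.909^1.475 ≈ 114.69 hPa.
P_c ≤ 1009 − 114.69 = 894.31, so the highest integer P_c is 894 hPa.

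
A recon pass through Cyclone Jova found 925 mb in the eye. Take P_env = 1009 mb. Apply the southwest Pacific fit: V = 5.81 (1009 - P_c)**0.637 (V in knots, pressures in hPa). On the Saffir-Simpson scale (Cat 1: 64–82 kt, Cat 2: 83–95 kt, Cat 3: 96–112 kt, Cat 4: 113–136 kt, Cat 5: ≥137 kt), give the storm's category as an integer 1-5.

3

ΔP = 1009 − 925 = 84 mb.
V ≈ 5.81 × 84^0.637 = 5.81 × 16.82 ≈ 98 kt.
98 kt falls in the Category 3 band.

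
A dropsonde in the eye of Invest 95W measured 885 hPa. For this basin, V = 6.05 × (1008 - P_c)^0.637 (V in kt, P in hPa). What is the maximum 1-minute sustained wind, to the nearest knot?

ΔP = 1008 − 885 = 123 hPa.
123^0.637 ≈ 21.442.
V ≈ 6.05 × 21.442 ≈ 129.7 kt.

130 kt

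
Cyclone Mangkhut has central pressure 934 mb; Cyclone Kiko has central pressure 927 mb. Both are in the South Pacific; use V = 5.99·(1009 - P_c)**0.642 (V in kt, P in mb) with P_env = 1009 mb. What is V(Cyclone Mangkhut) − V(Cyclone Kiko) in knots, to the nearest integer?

-6 kt

Cyclone Mangkhut: ΔP = 75; V ≈ 5.99 × 75^0.642 ≈ 95.77 kt.
Cyclone Kiko: ΔP = 82; V ≈ 5.99 × 82^0.642 ≈ 101.41 kt.
Difference ≈ 95.77 − 101.41 = -5.64 → -6 kt.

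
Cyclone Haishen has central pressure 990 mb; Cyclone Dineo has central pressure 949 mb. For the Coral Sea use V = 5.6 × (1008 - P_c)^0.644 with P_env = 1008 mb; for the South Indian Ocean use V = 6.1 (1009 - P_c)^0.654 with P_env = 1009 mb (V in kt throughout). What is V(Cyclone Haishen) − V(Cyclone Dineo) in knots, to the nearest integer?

Cyclone Haishen: ΔP = 18; V ≈ 5.6 × 18^0.644 ≈ 36.02 kt.
Cyclone Dineo: ΔP = 60; V ≈ 6.1 × 60^0.654 ≈ 88.76 kt.
Difference ≈ 36.02 − 88.76 = -52.74 → -53 kt.

-53 kt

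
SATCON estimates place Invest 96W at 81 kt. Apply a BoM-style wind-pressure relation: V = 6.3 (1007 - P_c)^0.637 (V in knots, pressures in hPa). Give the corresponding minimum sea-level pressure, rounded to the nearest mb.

952 mb

ΔP = (V / 6.3)^(1/0.637) = (81/6.3)^1.570.
81/6.3 = 12.857; 12.857^1.570 ≈ 55.11 mb.
P_c = 1007 − 55.11 = 951.89 ≈ 952 mb.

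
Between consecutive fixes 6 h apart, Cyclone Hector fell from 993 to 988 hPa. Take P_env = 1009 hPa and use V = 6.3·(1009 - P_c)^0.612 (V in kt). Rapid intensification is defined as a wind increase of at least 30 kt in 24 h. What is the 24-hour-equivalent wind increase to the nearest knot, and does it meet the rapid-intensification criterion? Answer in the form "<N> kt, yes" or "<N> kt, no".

25 kt, no

V₁: ΔP = 16, V ≈ 6.3 × 16^0.612 ≈ 34.38 kt.
V₂: ΔP = 21, V ≈ 6.3 × 21^0.612 ≈ 40.60 kt.
ΔV over 6 h = 6.22 kt → 24 h equivalent = 6.22 × 24/6 ≈ 24.88 kt.
25 kt < 30 kt ⇒ not rapid intensification.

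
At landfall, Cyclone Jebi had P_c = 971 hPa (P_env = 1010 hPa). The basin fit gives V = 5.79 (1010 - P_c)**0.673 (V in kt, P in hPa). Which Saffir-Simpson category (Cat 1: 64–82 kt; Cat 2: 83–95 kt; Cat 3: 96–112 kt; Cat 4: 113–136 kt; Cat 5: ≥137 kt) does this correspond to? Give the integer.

ΔP = 1010 − 971 = 39 hPa.
V ≈ 5.79 × 39^0.673 = 5.79 × 11.77 ≈ 68 kt.
68 kt falls in the Category 1 band.

1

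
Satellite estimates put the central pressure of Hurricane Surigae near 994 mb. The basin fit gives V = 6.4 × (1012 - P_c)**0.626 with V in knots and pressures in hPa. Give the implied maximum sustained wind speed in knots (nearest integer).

39 kt

ΔP = 1012 − 994 = 18 mb.
18^0.626 ≈ 6.107.
V ≈ 6.4 × 6.107 ≈ 39.1 kt.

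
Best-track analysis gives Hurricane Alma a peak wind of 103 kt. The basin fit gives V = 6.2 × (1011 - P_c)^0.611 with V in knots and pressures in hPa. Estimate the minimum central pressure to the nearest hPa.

ΔP = (V / 6.2)^(1/0.611) = (103/6.2)^1.637.
103/6.2 = 16.613; 16.613^1.637 ≈ 99.42 hPa.
P_c = 1011 − 99.42 = 911.58 ≈ 912 hPa.

912 hPa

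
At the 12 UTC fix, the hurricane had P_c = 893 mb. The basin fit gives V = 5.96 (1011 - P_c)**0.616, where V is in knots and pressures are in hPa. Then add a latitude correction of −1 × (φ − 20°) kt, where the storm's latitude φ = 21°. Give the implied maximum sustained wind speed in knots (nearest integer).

112 kt

ΔP = 1011 − 893 = 118 mb.
118^0.616 ≈ 18.892.
V ≈ 5.96 × 18.892 ≈ 112.6 kt.
Latitude correction: −1 × (21 − 20) = -1 kt.
Corrected V ≈ 111.6 kt → 112 kt.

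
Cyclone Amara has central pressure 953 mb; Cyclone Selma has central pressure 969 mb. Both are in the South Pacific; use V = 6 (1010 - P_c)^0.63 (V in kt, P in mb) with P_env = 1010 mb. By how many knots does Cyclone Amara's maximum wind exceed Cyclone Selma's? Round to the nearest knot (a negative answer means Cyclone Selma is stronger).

Cyclone Amara: ΔP = 57; V ≈ 6 × 57^0.63 ≈ 76.62 kt.
Cyclone Selma: ΔP = 41; V ≈ 6 × 41^0.63 ≈ 62.26 kt.
Difference ≈ 76.62 − 62.26 = 14.36 → 14 kt.

14 kt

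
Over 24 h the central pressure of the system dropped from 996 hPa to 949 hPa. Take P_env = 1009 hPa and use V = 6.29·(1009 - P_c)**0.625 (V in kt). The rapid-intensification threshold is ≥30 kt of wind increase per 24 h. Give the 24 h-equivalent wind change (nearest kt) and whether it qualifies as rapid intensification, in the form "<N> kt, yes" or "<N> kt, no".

V₁: ΔP = 13, V ≈ 6.29 × 13^0.625 ≈ 31.25 kt.
V₂: ΔP = 60, V ≈ 6.29 × 60^0.625 ≈ 81.28 kt.
ΔV over 24 h = 50.03 kt → 24 h equivalent = 50.03 × 24/24 ≈ 50.03 kt.
50 kt ≥ 30 kt ⇒ rapid intensification.

50 kt, yes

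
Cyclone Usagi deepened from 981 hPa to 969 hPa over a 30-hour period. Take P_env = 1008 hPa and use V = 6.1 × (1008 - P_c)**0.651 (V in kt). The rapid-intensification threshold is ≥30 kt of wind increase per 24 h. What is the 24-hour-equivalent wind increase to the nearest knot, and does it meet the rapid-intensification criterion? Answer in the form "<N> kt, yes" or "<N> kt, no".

11 kt, no

V₁: ΔP = 27, V ≈ 6.1 × 27^0.651 ≈ 52.14 kt.
V₂: ΔP = 39, V ≈ 6.1 × 39^0.651 ≈ 66.24 kt.
ΔV over 30 h = 14.10 kt → 24 h equivalent = 14.10 × 24/30 ≈ 11.28 kt.
11 kt < 30 kt ⇒ not rapid intensification.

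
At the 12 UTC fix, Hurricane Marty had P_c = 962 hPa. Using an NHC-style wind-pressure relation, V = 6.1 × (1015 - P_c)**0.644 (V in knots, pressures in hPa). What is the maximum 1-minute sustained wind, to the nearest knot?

79 kt

ΔP = 1015 − 962 = 53 hPa.
53^0.644 ≈ 12.895.
V ≈ 6.1 × 12.895 ≈ 78.7 kt.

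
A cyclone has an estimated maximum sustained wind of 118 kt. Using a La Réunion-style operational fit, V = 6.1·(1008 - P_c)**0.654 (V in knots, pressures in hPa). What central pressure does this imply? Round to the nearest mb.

ΔP = (V / 6.1)^(1/0.654) = (118/6.1)^1.529.
118/6.1 = 19.344; 19.344^1.529 ≈ 92.73 mb.
P_c = 1008 − 92.73 = 915.27 ≈ 915 mb.

915 mb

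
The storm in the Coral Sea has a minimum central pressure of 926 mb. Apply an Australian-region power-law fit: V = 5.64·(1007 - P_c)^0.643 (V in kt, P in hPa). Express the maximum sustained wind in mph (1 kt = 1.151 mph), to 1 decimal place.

ΔP = 1007 − 926 = 81 mb.
V ≈ 5.64 × 81^0.643 = 5.64 × 16.872 ≈ 95.156 kt.
95.156 × 1.151 ≈ 109.52 mph → 109.5 mph.

109.5 mph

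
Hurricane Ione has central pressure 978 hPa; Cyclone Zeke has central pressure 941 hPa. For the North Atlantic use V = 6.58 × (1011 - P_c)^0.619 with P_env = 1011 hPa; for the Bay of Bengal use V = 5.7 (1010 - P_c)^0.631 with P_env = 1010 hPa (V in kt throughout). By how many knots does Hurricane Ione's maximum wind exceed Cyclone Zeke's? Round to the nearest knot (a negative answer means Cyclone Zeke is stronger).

-25 kt

Hurricane Ione: ΔP = 33; V ≈ 6.58 × 33^0.619 ≈ 57.30 kt.
Cyclone Zeke: ΔP = 69; V ≈ 5.7 × 69^0.631 ≈ 82.45 kt.
Difference ≈ 57.30 − 82.45 = -25.15 → -25 kt.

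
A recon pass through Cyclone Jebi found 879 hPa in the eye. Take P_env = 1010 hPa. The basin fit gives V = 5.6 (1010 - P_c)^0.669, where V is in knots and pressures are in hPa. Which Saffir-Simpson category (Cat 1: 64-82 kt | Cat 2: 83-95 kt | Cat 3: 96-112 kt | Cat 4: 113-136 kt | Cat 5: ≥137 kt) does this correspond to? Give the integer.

ΔP = 1010 − 879 = 131 hPa.
V ≈ 5.6 × 131^0.669 = 5.6 × 26.09 ≈ 146 kt.
146 kt falls in the Category 5 band.

5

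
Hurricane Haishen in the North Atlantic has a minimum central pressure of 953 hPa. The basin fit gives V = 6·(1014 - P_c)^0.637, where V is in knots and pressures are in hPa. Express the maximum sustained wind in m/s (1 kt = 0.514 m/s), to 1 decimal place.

42.3 m/s

ΔP = 1014 − 953 = 61 hPa.
V ≈ 6 × 61^0.637 = 6 × 13.717 ≈ 82.301 kt.
82.301 × 0.514 ≈ 42.30 m/s → 42.3 m/s.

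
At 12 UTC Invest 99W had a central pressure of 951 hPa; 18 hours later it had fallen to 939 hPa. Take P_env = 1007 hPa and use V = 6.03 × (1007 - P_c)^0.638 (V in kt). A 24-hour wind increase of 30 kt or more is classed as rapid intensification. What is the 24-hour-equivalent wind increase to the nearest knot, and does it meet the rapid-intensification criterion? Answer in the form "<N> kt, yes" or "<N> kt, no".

V₁: ΔP = 56, V ≈ 6.03 × 56^0.638 ≈ 78.64 kt.
V₂: ΔP = 68, V ≈ 6.03 × 68^0.638 ≈ 89.01 kt.
ΔV over 18 h = 10.37 kt → 24 h equivalent = 10.37 × 24/18 ≈ 13.83 kt.
14 kt < 30 kt ⇒ not rapid intensification.

14 kt, no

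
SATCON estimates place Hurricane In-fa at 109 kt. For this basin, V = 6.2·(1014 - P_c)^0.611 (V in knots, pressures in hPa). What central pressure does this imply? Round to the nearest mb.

905 mb

ΔP = (V / 6.2)^(1/0.611) = (109/6.2)^1.637.
109/6.2 = 17.581; 17.581^1.637 ≈ 109.07 mb.
P_c = 1014 − 109.07 = 904.93 ≈ 905 mb.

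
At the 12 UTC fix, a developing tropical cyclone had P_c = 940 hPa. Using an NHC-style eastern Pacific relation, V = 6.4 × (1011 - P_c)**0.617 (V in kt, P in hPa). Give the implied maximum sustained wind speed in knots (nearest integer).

ΔP = 1011 − 940 = 71 hPa.
71^0.617 ≈ 13.875.
V ≈ 6.4 × 13.875 ≈ 88.8 kt.

89 kt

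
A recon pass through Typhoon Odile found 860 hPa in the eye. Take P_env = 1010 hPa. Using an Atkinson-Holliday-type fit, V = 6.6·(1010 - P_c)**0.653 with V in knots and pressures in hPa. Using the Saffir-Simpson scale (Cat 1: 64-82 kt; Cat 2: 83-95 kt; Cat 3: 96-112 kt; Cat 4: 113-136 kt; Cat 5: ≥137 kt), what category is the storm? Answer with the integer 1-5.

5

ΔP = 1010 − 860 = 150 hPa.
V ≈ 6.6 × 150^0.653 = 6.6 × 26.36 ≈ 174 kt.
174 kt falls in the Category 5 band.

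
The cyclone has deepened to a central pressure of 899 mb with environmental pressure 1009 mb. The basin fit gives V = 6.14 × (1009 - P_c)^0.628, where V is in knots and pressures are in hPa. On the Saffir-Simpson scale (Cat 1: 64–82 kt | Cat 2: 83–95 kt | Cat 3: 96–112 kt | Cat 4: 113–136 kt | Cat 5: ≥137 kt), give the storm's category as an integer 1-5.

ΔP = 1009 − 899 = 110 mb.
V ≈ 6.14 × 110^0.628 = 6.14 × 19.14 ≈ 118 kt.
118 kt falls in the Category 4 band.

4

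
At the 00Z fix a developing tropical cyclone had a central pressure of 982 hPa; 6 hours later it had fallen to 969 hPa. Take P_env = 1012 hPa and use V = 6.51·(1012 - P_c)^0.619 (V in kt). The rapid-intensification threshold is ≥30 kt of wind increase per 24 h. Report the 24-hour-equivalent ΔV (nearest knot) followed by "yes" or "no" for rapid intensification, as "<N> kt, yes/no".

53 kt, yes

V₁: ΔP = 30, V ≈ 6.51 × 30^0.619 ≈ 53.45 kt.
V₂: ΔP = 43, V ≈ 6.51 × 43^0.619 ≈ 66.79 kt.
ΔV over 6 h = 13.34 kt → 24 h equivalent = 13.34 × 24/6 ≈ 53.36 kt.
53 kt ≥ 30 kt ⇒ rapid intensification.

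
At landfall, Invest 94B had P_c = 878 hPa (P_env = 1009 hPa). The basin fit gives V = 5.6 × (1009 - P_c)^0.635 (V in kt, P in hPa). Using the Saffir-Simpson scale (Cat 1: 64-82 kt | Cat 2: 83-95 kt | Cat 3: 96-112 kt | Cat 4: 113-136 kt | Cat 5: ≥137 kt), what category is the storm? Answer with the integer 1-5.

4

ΔP = 1009 − 878 = 131 hPa.
V ≈ 5.6 × 131^0.635 = 5.6 × 22.10 ≈ 124 kt.
124 kt falls in the Category 4 band.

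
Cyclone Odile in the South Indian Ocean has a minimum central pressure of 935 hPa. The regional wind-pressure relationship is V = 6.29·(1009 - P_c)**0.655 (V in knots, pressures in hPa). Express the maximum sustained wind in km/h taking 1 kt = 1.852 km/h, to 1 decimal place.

195.3 km/h

ΔP = 1009 − 935 = 74 hPa.
V ≈ 6.29 × 74^0.655 = 6.29 × 16.763 ≈ 105.438 kt.
105.438 × 1.852 ≈ 195.27 km/h → 195.3 km/h.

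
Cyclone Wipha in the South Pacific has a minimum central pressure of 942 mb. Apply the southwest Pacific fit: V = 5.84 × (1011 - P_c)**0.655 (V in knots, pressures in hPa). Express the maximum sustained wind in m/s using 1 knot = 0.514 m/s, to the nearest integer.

ΔP = 1011 − 942 = 69 mb.
V ≈ 5.84 × 69^0.655 = 5.84 × 16.012 ≈ 93.510 kt.
93.510 × 0.514 ≈ 48.06 m/s → 48 m/s.

48 m/s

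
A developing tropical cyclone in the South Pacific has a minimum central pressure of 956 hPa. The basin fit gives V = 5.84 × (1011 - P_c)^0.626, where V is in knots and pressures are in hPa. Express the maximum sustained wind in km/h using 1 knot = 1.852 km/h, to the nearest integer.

133 km/h

ΔP = 1011 − 956 = 55 hPa.
V ≈ 5.84 × 55^0.626 = 5.84 × 12.288 ≈ 71.760 kt.
71.760 × 1.852 ≈ 132.90 km/h → 133 km/h.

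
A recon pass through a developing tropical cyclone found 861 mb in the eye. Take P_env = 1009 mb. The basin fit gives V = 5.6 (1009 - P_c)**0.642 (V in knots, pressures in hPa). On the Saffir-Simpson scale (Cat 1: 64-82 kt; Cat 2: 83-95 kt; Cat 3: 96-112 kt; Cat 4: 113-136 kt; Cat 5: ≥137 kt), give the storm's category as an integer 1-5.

5

ΔP = 1009 − 861 = 148 mb.
V ≈ 5.6 × 148^0.642 = 5.6 × 24.73 ≈ 139 kt.
139 kt falls in the Category 5 band.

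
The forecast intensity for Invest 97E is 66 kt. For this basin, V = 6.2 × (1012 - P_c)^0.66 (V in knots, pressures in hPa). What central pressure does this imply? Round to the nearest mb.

ΔP = (V / 6.2)^(1/0.66) = (66/6.2)^1.515.
66/6.2 = 10.645; 10.645^1.515 ≈ 36.00 mb.
P_c = 1012 − 36.00 = 976.00 ≈ 976 mb.

976 mb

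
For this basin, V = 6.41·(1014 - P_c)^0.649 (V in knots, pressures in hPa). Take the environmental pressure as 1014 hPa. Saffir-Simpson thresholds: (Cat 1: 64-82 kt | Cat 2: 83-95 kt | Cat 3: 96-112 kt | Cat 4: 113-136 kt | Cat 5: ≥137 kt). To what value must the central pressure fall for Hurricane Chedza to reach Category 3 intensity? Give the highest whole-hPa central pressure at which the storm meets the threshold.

Category 3 begins at V = 96 kt.
Required ΔP = (96/6.41)^(1/0.649) = 14.977^1.541 ≈ 64.73 hPa.
P_c ≤ 1014 − 64.73 = 949.27, so the highest integer P_c is 949 hPa.

949 hPa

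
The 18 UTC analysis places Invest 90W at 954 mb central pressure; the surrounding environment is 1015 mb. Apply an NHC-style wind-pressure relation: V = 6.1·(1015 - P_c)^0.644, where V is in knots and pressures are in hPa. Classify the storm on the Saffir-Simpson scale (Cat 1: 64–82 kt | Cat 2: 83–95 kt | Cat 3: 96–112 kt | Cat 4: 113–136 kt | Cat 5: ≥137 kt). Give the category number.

ΔP = 1015 − 954 = 61 mb.
V ≈ 6.1 × 61^0.644 = 6.1 × 14.12 ≈ 86 kt.
86 kt falls in the Category 2 band.

2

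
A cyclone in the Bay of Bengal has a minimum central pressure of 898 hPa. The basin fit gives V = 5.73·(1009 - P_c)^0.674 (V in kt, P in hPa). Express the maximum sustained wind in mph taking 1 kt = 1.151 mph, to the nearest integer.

ΔP = 1009 − 898 = 111 hPa.
V ≈ 5.73 × 111^0.674 = 5.73 × 23.908 ≈ 136.994 kt.
136.994 × 1.151 ≈ 157.68 mph → 158 mph.

158 mph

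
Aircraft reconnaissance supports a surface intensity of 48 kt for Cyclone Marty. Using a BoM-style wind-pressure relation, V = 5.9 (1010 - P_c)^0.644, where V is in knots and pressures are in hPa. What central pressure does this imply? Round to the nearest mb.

ΔP = (V / 5.9)^(1/0.644) = (48/5.9)^1.553.
48/5.9 = 8.136; 8.136^1.553 ≈ 25.92 mb.
P_c = 1010 − 25.92 = 984.08 ≈ 984 mb.

984 mb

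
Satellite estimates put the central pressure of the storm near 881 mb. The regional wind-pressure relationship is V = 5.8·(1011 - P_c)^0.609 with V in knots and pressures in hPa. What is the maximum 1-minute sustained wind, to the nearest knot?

112 kt

ΔP = 1011 − 881 = 130 mb.
130^0.609 ≈ 19.382.
V ≈ 5.8 × 19.382 ≈ 112.4 kt.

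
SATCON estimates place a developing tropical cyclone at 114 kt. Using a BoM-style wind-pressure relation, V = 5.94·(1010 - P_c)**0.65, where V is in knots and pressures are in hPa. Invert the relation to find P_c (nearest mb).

916 mb

ΔP = (V / 5.94)^(1/0.65) = (114/5.94)^1.538.
114/5.94 = 19.192; 19.192^1.538 ≈ 94.20 mb.
P_c = 1010 − 94.20 = 915.80 ≈ 916 mb.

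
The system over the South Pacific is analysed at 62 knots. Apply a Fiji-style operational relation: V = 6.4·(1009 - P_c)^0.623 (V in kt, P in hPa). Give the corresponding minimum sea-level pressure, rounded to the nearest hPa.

ΔP = (V / 6.4)^(1/0.623) = (62/6.4)^1.605.
62/6.4 = 9.688; 9.688^1.605 ≈ 38.28 hPa.
P_c = 1009 − 38.28 = 970.72 ≈ 971 hPa.

971 hPa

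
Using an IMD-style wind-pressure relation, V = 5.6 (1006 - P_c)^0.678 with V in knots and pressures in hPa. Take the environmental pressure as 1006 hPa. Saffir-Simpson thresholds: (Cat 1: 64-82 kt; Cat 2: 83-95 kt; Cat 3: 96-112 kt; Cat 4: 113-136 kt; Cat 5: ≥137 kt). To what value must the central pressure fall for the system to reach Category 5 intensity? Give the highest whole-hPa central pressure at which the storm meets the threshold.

894 hPa

Category 5 begins at V = 137 kt.
Required ΔP = (137/5.6)^(1/0.678) = 24.464^1.475 ≈ 111.68 hPa.
P_c ≤ 1006 − 111.68 = 894.32, so the highest integer P_c is 894 hPa.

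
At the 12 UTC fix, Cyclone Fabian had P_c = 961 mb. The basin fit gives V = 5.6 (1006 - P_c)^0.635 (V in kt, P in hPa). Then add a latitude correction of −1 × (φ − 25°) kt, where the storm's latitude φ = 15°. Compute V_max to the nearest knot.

73 kt

ΔP = 1006 − 961 = 45 mb.
45^0.635 ≈ 11.215.
V ≈ 5.6 × 11.215 ≈ 62.8 kt.
Latitude correction: −1 × (15 − 25) = 10 kt.
Corrected V ≈ 72.8 kt → 73 kt.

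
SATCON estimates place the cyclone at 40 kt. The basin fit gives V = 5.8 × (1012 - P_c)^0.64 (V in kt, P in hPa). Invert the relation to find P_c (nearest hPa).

ΔP = (V / 5.8)^(1/0.64) = (40/5.8)^1.562.
40/5.8 = 6.897; 6.897^1.562 ≈ 20.43 hPa.
P_c = 1012 − 20.43 = 991.57 ≈ 992 hPa.

992 hPa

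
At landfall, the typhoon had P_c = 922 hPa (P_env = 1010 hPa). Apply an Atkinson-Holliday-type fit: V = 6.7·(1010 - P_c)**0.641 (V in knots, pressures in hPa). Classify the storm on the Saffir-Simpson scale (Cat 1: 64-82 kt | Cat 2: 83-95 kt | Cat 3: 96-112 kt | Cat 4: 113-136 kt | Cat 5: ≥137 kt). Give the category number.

ΔP = 1010 − 922 = 88 hPa.
V ≈ 6.7 × 88^0.641 = 6.7 × 17.64 ≈ 118 kt.
118 kt falls in the Category 4 band.

4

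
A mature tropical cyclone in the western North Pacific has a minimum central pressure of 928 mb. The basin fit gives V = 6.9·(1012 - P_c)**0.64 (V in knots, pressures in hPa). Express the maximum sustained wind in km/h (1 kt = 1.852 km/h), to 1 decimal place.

ΔP = 1012 − 928 = 84 mb.
V ≈ 6.9 × 84^0.64 = 6.9 × 17.043 ≈ 117.595 kt.
117.595 × 1.852 ≈ 217.79 km/h → 217.8 km/h.

217.8 km/h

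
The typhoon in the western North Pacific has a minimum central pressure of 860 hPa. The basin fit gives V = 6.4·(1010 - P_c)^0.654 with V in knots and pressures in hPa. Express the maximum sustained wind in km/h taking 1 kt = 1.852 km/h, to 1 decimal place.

ΔP = 1010 − 860 = 150 hPa.
V ≈ 6.4 × 150^0.654 = 6.4 × 26.495 ≈ 169.568 kt.
169.568 × 1.852 ≈ 314.04 km/h → 314.0 km/h.

314.0 km/h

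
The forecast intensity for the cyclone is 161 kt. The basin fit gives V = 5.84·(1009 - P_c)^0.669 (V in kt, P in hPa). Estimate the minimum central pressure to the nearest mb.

867 mb

ΔP = (V / 5.84)^(1/0.669) = (161/5.84)^1.495.
161/5.84 = 27.568; 27.568^1.495 ≈ 142.26 mb.
P_c = 1009 − 142.26 = 866.74 ≈ 867 mb.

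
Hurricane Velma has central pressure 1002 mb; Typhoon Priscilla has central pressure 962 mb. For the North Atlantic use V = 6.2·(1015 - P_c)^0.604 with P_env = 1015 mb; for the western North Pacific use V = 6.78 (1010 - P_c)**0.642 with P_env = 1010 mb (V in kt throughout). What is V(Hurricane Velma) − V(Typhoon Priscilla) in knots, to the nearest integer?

Hurricane Velma: ΔP = 13; V ≈ 6.2 × 13^0.604 ≈ 29.19 kt.
Typhoon Priscilla: ΔP = 48; V ≈ 6.78 × 48^0.642 ≈ 81.39 kt.
Difference ≈ 29.19 − 81.39 = -52.20 → -52 kt.

-52 kt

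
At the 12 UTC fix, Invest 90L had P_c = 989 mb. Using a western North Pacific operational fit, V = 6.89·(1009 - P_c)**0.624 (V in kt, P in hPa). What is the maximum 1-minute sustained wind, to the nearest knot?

45 kt

ΔP = 1009 − 989 = 20 mb.
20^0.624 ≈ 6.484.
V ≈ 6.89 × 6.484 ≈ 44.7 kt.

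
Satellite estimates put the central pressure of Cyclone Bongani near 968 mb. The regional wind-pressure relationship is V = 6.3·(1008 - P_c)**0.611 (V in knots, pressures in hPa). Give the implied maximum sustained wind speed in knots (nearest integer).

ΔP = 1008 − 968 = 40 mb.
40^0.611 ≈ 9.525.
V ≈ 6.3 × 9.525 ≈ 60.0 kt.

60 kt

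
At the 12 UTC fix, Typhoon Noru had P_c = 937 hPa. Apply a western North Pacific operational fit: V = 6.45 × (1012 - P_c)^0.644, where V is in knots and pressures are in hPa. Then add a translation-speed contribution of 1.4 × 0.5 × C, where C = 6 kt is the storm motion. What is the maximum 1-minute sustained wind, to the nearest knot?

108 kt

ΔP = 1012 − 937 = 75 hPa.
75^0.644 ≈ 16.126.
V ≈ 6.45 × 16.126 ≈ 104.0 kt.
Translation term: 1.4 × 0.5 × 6 = 4.2 kt.
Corrected V ≈ 108.2 kt → 108 kt.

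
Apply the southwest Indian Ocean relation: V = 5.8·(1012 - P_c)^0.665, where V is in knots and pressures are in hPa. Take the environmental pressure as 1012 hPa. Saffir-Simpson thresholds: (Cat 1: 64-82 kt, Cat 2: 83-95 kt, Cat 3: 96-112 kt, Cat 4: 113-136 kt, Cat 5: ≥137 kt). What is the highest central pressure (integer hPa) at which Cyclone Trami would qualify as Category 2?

957 hPa

Category 2 begins at V = 83 kt.
Required ΔP = (83/5.8)^(1/0.665) = 14.310^1.504 ≈ 54.68 hPa.
P_c ≤ 1012 − 54.68 = 957.32, so the highest integer P_c is 957 hPa.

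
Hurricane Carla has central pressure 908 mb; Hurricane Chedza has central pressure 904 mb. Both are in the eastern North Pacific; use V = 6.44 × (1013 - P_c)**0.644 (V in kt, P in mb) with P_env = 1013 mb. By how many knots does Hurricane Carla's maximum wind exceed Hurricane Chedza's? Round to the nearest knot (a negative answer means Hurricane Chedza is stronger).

-3 kt

Hurricane Carla: ΔP = 105; V ≈ 6.44 × 105^0.644 ≈ 128.98 kt.
Hurricane Chedza: ΔP = 109; V ≈ 6.44 × 109^0.644 ≈ 132.13 kt.
Difference ≈ 128.98 − 132.13 = -3.15 → -3 kt.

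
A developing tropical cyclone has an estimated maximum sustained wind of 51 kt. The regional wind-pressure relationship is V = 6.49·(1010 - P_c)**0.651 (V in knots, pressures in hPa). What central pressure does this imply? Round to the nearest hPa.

ΔP = (V / 6.49)^(1/0.651) = (51/6.49)^1.536.
51/6.49 = 7.858; 7.858^1.536 ≈ 23.73 hPa.
P_c = 1010 − 23.73 = 986.27 ≈ 986 hPa.

986 hPa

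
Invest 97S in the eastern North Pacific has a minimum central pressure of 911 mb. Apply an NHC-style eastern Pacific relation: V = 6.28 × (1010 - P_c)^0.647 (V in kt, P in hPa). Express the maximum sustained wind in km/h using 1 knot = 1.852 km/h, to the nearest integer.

ΔP = 1010 − 911 = 99 mb.
V ≈ 6.28 × 99^0.647 = 6.28 × 19.551 ≈ 122.782 kt.
122.782 × 1.852 ≈ 227.39 km/h → 227 km/h.

227 km/h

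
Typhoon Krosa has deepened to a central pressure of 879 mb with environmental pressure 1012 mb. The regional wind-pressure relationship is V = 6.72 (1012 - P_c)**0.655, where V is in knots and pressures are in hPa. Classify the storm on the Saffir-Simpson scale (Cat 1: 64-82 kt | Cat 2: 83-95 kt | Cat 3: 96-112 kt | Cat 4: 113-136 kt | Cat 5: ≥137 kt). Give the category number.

ΔP = 1012 − 879 = 133 mb.
V ≈ 6.72 × 133^0.655 = 6.72 × 24.61 ≈ 165 kt.
165 kt falls in the Category 5 band.

5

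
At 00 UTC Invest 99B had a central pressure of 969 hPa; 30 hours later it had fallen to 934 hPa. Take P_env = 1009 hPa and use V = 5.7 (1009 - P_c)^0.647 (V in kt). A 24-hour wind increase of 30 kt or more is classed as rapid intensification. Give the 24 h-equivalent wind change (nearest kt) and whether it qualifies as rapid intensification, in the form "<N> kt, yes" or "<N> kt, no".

V₁: ΔP = 40, V ≈ 5.7 × 40^0.647 ≈ 62.00 kt.
V₂: ΔP = 75, V ≈ 5.7 × 75^0.647 ≈ 93.12 kt.
ΔV over 30 h = 31.12 kt → 24 h equivalent = 31.12 × 24/30 ≈ 24.90 kt.
25 kt < 30 kt ⇒ not rapid intensification.

25 kt, no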